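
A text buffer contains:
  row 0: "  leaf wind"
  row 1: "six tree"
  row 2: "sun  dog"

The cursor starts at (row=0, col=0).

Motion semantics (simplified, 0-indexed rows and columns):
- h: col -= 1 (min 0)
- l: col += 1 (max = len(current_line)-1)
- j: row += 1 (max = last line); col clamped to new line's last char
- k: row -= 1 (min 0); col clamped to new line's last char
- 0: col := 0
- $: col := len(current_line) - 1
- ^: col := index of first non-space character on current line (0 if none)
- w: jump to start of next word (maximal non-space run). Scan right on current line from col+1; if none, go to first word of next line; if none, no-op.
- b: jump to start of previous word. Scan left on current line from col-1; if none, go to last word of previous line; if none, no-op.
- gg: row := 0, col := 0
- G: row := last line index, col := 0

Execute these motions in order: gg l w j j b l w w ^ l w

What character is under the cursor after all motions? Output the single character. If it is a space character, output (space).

Answer: d

Derivation:
After 1 (gg): row=0 col=0 char='_'
After 2 (l): row=0 col=1 char='_'
After 3 (w): row=0 col=2 char='l'
After 4 (j): row=1 col=2 char='x'
After 5 (j): row=2 col=2 char='n'
After 6 (b): row=2 col=0 char='s'
After 7 (l): row=2 col=1 char='u'
After 8 (w): row=2 col=5 char='d'
After 9 (w): row=2 col=5 char='d'
After 10 (^): row=2 col=0 char='s'
After 11 (l): row=2 col=1 char='u'
After 12 (w): row=2 col=5 char='d'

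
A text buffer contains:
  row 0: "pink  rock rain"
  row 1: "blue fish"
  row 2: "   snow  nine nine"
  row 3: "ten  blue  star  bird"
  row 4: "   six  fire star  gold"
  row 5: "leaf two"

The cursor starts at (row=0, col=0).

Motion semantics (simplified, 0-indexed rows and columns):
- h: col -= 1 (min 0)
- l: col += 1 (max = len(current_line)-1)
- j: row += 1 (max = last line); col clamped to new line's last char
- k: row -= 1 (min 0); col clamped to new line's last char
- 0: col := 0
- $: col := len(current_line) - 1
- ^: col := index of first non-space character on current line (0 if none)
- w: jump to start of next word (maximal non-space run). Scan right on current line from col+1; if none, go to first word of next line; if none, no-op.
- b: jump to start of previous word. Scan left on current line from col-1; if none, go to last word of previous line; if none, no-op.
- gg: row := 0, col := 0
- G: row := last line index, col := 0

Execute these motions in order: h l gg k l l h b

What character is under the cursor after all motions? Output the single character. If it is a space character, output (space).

After 1 (h): row=0 col=0 char='p'
After 2 (l): row=0 col=1 char='i'
After 3 (gg): row=0 col=0 char='p'
After 4 (k): row=0 col=0 char='p'
After 5 (l): row=0 col=1 char='i'
After 6 (l): row=0 col=2 char='n'
After 7 (h): row=0 col=1 char='i'
After 8 (b): row=0 col=0 char='p'

Answer: p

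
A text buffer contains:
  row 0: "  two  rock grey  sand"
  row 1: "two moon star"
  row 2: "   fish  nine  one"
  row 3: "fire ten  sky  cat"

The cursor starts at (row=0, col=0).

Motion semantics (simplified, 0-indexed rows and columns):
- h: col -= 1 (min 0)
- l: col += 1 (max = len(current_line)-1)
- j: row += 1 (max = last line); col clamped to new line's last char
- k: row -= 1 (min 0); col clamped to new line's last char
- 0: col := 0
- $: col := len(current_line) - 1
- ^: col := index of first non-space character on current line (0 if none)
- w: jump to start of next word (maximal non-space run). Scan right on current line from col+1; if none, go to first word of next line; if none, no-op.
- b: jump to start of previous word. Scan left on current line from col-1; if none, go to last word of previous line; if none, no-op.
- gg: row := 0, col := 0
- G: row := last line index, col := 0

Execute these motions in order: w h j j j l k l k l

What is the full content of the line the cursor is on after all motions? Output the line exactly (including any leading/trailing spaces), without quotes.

Answer: two moon star

Derivation:
After 1 (w): row=0 col=2 char='t'
After 2 (h): row=0 col=1 char='_'
After 3 (j): row=1 col=1 char='w'
After 4 (j): row=2 col=1 char='_'
After 5 (j): row=3 col=1 char='i'
After 6 (l): row=3 col=2 char='r'
After 7 (k): row=2 col=2 char='_'
After 8 (l): row=2 col=3 char='f'
After 9 (k): row=1 col=3 char='_'
After 10 (l): row=1 col=4 char='m'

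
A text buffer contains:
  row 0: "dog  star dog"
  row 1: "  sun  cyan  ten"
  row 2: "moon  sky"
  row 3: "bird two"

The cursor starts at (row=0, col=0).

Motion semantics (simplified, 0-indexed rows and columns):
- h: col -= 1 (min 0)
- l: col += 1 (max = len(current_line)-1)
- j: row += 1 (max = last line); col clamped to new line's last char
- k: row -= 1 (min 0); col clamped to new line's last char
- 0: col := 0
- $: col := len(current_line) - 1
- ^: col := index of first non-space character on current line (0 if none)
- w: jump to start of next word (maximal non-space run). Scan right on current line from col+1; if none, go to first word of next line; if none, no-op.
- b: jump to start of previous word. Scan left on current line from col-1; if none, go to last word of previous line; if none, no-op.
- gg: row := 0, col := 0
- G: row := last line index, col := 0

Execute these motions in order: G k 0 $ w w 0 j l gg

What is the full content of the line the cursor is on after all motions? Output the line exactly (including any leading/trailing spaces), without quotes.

Answer: dog  star dog

Derivation:
After 1 (G): row=3 col=0 char='b'
After 2 (k): row=2 col=0 char='m'
After 3 (0): row=2 col=0 char='m'
After 4 ($): row=2 col=8 char='y'
After 5 (w): row=3 col=0 char='b'
After 6 (w): row=3 col=5 char='t'
After 7 (0): row=3 col=0 char='b'
After 8 (j): row=3 col=0 char='b'
After 9 (l): row=3 col=1 char='i'
After 10 (gg): row=0 col=0 char='d'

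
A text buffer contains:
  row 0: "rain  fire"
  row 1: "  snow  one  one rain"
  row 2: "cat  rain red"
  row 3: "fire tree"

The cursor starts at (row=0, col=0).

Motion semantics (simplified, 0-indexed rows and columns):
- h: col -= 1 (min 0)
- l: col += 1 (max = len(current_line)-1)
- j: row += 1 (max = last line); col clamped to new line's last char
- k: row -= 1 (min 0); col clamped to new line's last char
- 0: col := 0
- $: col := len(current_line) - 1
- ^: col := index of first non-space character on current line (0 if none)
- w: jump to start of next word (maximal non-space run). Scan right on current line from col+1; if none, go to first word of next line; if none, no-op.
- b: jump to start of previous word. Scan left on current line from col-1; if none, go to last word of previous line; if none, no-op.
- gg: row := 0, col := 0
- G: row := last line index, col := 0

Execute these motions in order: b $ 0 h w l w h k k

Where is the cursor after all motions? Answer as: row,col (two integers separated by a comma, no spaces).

After 1 (b): row=0 col=0 char='r'
After 2 ($): row=0 col=9 char='e'
After 3 (0): row=0 col=0 char='r'
After 4 (h): row=0 col=0 char='r'
After 5 (w): row=0 col=6 char='f'
After 6 (l): row=0 col=7 char='i'
After 7 (w): row=1 col=2 char='s'
After 8 (h): row=1 col=1 char='_'
After 9 (k): row=0 col=1 char='a'
After 10 (k): row=0 col=1 char='a'

Answer: 0,1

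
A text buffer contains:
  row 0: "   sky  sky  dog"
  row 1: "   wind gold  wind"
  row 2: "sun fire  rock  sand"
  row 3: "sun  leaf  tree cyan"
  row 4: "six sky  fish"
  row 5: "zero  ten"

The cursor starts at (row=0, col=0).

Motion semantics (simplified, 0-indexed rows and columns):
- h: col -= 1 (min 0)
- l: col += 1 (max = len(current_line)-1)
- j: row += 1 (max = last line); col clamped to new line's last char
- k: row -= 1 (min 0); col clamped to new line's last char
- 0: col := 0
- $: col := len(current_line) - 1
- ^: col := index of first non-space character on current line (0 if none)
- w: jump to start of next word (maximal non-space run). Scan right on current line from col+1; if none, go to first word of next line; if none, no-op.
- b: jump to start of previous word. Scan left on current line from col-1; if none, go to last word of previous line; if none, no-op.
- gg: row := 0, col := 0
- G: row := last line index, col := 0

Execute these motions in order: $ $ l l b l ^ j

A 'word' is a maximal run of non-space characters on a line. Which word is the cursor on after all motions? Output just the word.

Answer: wind

Derivation:
After 1 ($): row=0 col=15 char='g'
After 2 ($): row=0 col=15 char='g'
After 3 (l): row=0 col=15 char='g'
After 4 (l): row=0 col=15 char='g'
After 5 (b): row=0 col=13 char='d'
After 6 (l): row=0 col=14 char='o'
After 7 (^): row=0 col=3 char='s'
After 8 (j): row=1 col=3 char='w'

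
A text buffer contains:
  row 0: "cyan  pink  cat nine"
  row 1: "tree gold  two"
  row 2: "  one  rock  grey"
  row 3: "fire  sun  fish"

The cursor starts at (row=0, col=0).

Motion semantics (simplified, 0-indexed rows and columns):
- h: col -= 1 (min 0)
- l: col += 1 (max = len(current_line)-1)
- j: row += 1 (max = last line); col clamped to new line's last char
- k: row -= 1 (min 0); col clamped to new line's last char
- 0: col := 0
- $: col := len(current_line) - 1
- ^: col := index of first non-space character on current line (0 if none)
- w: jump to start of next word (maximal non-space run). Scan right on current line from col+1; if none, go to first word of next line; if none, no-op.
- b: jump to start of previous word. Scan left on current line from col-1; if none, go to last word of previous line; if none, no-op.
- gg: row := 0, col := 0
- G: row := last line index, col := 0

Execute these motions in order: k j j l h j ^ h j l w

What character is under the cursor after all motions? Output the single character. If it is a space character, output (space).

After 1 (k): row=0 col=0 char='c'
After 2 (j): row=1 col=0 char='t'
After 3 (j): row=2 col=0 char='_'
After 4 (l): row=2 col=1 char='_'
After 5 (h): row=2 col=0 char='_'
After 6 (j): row=3 col=0 char='f'
After 7 (^): row=3 col=0 char='f'
After 8 (h): row=3 col=0 char='f'
After 9 (j): row=3 col=0 char='f'
After 10 (l): row=3 col=1 char='i'
After 11 (w): row=3 col=6 char='s'

Answer: s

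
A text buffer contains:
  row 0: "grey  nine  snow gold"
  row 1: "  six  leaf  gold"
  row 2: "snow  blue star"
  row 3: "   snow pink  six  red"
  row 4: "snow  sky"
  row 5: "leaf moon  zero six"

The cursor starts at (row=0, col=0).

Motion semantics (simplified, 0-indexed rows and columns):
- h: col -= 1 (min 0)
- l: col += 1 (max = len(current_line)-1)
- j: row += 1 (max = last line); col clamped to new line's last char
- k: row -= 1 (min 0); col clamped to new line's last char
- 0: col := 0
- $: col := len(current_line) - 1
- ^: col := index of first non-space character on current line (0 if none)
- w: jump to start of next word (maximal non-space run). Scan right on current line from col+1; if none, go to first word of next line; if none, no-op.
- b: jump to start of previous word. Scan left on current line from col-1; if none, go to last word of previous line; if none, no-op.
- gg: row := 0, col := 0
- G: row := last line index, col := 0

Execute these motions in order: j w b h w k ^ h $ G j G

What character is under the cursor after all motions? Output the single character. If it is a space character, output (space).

Answer: l

Derivation:
After 1 (j): row=1 col=0 char='_'
After 2 (w): row=1 col=2 char='s'
After 3 (b): row=0 col=17 char='g'
After 4 (h): row=0 col=16 char='_'
After 5 (w): row=0 col=17 char='g'
After 6 (k): row=0 col=17 char='g'
After 7 (^): row=0 col=0 char='g'
After 8 (h): row=0 col=0 char='g'
After 9 ($): row=0 col=20 char='d'
After 10 (G): row=5 col=0 char='l'
After 11 (j): row=5 col=0 char='l'
After 12 (G): row=5 col=0 char='l'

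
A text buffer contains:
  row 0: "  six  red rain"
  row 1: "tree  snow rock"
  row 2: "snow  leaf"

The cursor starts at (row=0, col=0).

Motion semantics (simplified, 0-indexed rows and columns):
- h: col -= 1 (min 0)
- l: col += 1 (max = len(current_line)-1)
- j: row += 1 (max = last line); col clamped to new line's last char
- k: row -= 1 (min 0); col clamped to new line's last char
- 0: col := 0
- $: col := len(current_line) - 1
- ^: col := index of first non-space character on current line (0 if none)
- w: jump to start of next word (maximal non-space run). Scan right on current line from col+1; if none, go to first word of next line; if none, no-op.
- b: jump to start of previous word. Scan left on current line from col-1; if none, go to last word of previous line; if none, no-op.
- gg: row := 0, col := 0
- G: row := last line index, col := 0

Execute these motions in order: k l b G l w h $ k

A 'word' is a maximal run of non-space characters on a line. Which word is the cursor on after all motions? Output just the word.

After 1 (k): row=0 col=0 char='_'
After 2 (l): row=0 col=1 char='_'
After 3 (b): row=0 col=1 char='_'
After 4 (G): row=2 col=0 char='s'
After 5 (l): row=2 col=1 char='n'
After 6 (w): row=2 col=6 char='l'
After 7 (h): row=2 col=5 char='_'
After 8 ($): row=2 col=9 char='f'
After 9 (k): row=1 col=9 char='w'

Answer: snow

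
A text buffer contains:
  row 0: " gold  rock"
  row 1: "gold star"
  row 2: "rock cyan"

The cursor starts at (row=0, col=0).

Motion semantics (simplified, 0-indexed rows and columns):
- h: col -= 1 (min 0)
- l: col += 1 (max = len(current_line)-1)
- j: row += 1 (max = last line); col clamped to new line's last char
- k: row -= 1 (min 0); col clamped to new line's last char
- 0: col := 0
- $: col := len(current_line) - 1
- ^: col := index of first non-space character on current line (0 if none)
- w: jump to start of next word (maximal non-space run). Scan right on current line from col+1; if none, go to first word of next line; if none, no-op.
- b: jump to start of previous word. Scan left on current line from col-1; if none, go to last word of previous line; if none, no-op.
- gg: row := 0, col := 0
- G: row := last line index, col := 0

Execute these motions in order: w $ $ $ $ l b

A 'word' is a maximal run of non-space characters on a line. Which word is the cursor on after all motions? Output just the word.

Answer: rock

Derivation:
After 1 (w): row=0 col=1 char='g'
After 2 ($): row=0 col=10 char='k'
After 3 ($): row=0 col=10 char='k'
After 4 ($): row=0 col=10 char='k'
After 5 ($): row=0 col=10 char='k'
After 6 (l): row=0 col=10 char='k'
After 7 (b): row=0 col=7 char='r'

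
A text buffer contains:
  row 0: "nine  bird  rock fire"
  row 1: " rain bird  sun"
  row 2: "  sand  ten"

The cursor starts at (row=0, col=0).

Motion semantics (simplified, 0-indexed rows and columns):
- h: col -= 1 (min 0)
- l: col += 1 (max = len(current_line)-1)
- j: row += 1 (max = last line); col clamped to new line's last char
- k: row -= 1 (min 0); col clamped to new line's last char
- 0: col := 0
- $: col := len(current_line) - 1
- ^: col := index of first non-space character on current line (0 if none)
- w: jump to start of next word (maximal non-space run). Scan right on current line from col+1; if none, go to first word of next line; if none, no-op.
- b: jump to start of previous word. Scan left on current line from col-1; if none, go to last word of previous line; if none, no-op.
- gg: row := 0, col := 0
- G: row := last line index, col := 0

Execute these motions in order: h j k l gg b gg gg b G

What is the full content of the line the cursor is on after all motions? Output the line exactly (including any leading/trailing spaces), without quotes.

After 1 (h): row=0 col=0 char='n'
After 2 (j): row=1 col=0 char='_'
After 3 (k): row=0 col=0 char='n'
After 4 (l): row=0 col=1 char='i'
After 5 (gg): row=0 col=0 char='n'
After 6 (b): row=0 col=0 char='n'
After 7 (gg): row=0 col=0 char='n'
After 8 (gg): row=0 col=0 char='n'
After 9 (b): row=0 col=0 char='n'
After 10 (G): row=2 col=0 char='_'

Answer:   sand  ten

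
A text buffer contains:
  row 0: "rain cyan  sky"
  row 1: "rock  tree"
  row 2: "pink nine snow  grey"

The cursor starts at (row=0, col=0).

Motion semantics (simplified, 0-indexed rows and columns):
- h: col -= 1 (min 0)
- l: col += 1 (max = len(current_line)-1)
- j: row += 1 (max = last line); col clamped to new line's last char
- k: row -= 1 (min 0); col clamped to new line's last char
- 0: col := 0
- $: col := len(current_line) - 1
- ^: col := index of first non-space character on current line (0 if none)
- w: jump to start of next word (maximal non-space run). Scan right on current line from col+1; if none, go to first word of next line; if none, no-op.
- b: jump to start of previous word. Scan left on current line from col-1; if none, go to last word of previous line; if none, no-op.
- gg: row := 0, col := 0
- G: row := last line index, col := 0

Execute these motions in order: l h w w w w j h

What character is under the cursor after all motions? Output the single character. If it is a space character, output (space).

Answer: n

Derivation:
After 1 (l): row=0 col=1 char='a'
After 2 (h): row=0 col=0 char='r'
After 3 (w): row=0 col=5 char='c'
After 4 (w): row=0 col=11 char='s'
After 5 (w): row=1 col=0 char='r'
After 6 (w): row=1 col=6 char='t'
After 7 (j): row=2 col=6 char='i'
After 8 (h): row=2 col=5 char='n'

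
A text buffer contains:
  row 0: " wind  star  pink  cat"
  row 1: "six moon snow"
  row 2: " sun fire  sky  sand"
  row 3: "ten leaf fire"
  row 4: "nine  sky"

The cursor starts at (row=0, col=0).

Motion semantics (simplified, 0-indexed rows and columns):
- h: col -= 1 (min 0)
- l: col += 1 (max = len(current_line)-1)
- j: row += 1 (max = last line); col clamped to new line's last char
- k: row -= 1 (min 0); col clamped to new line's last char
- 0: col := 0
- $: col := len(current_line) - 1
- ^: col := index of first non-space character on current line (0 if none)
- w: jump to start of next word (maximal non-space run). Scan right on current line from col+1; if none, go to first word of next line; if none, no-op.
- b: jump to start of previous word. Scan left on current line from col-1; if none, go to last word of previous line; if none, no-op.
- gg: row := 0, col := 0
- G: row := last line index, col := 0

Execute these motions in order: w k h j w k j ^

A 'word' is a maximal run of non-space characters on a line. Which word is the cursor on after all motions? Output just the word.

After 1 (w): row=0 col=1 char='w'
After 2 (k): row=0 col=1 char='w'
After 3 (h): row=0 col=0 char='_'
After 4 (j): row=1 col=0 char='s'
After 5 (w): row=1 col=4 char='m'
After 6 (k): row=0 col=4 char='d'
After 7 (j): row=1 col=4 char='m'
After 8 (^): row=1 col=0 char='s'

Answer: six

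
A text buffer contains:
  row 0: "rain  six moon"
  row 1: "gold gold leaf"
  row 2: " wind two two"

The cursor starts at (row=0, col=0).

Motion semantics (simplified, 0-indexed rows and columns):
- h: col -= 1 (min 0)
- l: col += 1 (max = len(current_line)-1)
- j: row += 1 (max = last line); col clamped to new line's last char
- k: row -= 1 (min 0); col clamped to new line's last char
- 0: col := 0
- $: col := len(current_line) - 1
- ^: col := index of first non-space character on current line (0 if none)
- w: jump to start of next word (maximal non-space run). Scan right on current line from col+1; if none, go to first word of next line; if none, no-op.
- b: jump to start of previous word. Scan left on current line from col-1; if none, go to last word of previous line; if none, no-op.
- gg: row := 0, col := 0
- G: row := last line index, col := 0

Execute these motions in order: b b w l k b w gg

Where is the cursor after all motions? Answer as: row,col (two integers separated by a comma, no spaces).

Answer: 0,0

Derivation:
After 1 (b): row=0 col=0 char='r'
After 2 (b): row=0 col=0 char='r'
After 3 (w): row=0 col=6 char='s'
After 4 (l): row=0 col=7 char='i'
After 5 (k): row=0 col=7 char='i'
After 6 (b): row=0 col=6 char='s'
After 7 (w): row=0 col=10 char='m'
After 8 (gg): row=0 col=0 char='r'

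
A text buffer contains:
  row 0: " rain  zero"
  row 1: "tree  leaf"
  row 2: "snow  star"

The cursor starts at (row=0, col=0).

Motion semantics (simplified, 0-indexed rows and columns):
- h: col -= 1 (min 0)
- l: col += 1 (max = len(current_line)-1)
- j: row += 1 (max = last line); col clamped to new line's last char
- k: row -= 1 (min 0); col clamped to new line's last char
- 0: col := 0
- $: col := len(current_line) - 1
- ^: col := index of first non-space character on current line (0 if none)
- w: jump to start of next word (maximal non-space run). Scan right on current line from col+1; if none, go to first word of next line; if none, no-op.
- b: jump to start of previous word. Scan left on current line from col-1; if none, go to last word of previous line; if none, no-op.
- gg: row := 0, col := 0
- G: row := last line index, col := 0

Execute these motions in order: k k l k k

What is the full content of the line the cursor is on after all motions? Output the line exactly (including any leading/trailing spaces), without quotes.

Answer:  rain  zero

Derivation:
After 1 (k): row=0 col=0 char='_'
After 2 (k): row=0 col=0 char='_'
After 3 (l): row=0 col=1 char='r'
After 4 (k): row=0 col=1 char='r'
After 5 (k): row=0 col=1 char='r'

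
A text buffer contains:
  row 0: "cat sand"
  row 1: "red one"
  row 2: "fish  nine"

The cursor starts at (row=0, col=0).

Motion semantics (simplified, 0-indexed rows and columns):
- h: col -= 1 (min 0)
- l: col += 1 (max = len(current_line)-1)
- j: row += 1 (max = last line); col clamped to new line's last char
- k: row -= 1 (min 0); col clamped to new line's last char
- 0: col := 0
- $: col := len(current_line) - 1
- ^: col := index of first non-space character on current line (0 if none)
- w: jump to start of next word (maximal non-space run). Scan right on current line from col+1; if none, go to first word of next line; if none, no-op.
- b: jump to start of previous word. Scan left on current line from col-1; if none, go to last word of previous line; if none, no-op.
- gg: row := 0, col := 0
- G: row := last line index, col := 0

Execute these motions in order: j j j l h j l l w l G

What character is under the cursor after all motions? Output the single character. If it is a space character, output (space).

After 1 (j): row=1 col=0 char='r'
After 2 (j): row=2 col=0 char='f'
After 3 (j): row=2 col=0 char='f'
After 4 (l): row=2 col=1 char='i'
After 5 (h): row=2 col=0 char='f'
After 6 (j): row=2 col=0 char='f'
After 7 (l): row=2 col=1 char='i'
After 8 (l): row=2 col=2 char='s'
After 9 (w): row=2 col=6 char='n'
After 10 (l): row=2 col=7 char='i'
After 11 (G): row=2 col=0 char='f'

Answer: f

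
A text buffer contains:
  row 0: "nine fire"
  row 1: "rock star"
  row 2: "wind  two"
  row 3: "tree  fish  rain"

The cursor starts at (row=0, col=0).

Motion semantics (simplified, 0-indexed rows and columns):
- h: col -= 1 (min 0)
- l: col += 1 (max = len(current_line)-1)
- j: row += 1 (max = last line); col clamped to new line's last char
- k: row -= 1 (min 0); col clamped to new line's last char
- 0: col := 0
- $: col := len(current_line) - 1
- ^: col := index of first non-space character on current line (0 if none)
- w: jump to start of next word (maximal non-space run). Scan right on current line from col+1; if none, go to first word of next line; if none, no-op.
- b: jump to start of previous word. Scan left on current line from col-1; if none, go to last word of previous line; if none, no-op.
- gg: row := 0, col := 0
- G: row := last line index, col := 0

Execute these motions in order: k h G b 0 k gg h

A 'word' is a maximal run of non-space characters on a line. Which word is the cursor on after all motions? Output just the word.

After 1 (k): row=0 col=0 char='n'
After 2 (h): row=0 col=0 char='n'
After 3 (G): row=3 col=0 char='t'
After 4 (b): row=2 col=6 char='t'
After 5 (0): row=2 col=0 char='w'
After 6 (k): row=1 col=0 char='r'
After 7 (gg): row=0 col=0 char='n'
After 8 (h): row=0 col=0 char='n'

Answer: nine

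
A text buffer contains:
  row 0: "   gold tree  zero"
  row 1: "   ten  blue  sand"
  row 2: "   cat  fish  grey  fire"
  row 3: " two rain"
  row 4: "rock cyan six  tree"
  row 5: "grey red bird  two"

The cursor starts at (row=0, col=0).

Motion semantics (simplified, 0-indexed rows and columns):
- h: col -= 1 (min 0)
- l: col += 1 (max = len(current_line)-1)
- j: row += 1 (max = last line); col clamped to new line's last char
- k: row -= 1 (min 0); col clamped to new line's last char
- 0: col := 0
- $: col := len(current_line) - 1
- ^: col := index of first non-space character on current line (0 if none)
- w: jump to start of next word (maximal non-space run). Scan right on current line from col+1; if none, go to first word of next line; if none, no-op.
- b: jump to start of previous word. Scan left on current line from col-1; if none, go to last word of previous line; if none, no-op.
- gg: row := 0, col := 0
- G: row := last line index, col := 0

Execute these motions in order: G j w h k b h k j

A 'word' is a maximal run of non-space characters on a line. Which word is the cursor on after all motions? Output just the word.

After 1 (G): row=5 col=0 char='g'
After 2 (j): row=5 col=0 char='g'
After 3 (w): row=5 col=5 char='r'
After 4 (h): row=5 col=4 char='_'
After 5 (k): row=4 col=4 char='_'
After 6 (b): row=4 col=0 char='r'
After 7 (h): row=4 col=0 char='r'
After 8 (k): row=3 col=0 char='_'
After 9 (j): row=4 col=0 char='r'

Answer: rock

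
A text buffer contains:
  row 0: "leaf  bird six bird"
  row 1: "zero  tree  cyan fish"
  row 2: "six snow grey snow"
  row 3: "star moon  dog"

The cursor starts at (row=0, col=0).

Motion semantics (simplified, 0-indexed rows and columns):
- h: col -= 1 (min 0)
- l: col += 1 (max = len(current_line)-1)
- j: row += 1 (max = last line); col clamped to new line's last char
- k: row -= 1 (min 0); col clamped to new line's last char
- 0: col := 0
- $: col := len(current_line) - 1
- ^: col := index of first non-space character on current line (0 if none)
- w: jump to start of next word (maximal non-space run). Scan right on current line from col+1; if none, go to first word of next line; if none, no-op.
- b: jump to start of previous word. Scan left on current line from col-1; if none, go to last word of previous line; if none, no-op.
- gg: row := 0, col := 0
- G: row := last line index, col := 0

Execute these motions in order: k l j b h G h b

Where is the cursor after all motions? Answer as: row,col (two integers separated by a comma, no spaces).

After 1 (k): row=0 col=0 char='l'
After 2 (l): row=0 col=1 char='e'
After 3 (j): row=1 col=1 char='e'
After 4 (b): row=1 col=0 char='z'
After 5 (h): row=1 col=0 char='z'
After 6 (G): row=3 col=0 char='s'
After 7 (h): row=3 col=0 char='s'
After 8 (b): row=2 col=14 char='s'

Answer: 2,14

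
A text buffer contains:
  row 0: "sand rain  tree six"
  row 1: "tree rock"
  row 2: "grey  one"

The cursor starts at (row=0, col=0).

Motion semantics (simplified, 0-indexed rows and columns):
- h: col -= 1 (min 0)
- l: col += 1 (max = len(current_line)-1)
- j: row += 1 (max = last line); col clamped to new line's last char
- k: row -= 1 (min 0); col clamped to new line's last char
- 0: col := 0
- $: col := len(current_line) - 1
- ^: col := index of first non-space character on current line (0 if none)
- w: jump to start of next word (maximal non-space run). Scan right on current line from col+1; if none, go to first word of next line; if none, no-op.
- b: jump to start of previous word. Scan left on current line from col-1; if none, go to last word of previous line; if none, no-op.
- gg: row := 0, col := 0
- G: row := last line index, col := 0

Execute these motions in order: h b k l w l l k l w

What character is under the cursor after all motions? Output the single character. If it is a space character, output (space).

After 1 (h): row=0 col=0 char='s'
After 2 (b): row=0 col=0 char='s'
After 3 (k): row=0 col=0 char='s'
After 4 (l): row=0 col=1 char='a'
After 5 (w): row=0 col=5 char='r'
After 6 (l): row=0 col=6 char='a'
After 7 (l): row=0 col=7 char='i'
After 8 (k): row=0 col=7 char='i'
After 9 (l): row=0 col=8 char='n'
After 10 (w): row=0 col=11 char='t'

Answer: t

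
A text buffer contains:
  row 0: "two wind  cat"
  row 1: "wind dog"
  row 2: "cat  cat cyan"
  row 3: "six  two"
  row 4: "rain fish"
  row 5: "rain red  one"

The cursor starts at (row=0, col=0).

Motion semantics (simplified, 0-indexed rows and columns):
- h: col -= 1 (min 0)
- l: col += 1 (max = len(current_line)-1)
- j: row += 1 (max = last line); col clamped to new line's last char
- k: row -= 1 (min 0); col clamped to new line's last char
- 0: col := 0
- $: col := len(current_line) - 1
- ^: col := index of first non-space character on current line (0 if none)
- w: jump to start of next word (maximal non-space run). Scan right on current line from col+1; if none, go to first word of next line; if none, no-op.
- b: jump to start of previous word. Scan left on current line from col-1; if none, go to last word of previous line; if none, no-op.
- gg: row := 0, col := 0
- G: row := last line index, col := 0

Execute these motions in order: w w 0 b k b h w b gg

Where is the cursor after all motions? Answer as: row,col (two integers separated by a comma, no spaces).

After 1 (w): row=0 col=4 char='w'
After 2 (w): row=0 col=10 char='c'
After 3 (0): row=0 col=0 char='t'
After 4 (b): row=0 col=0 char='t'
After 5 (k): row=0 col=0 char='t'
After 6 (b): row=0 col=0 char='t'
After 7 (h): row=0 col=0 char='t'
After 8 (w): row=0 col=4 char='w'
After 9 (b): row=0 col=0 char='t'
After 10 (gg): row=0 col=0 char='t'

Answer: 0,0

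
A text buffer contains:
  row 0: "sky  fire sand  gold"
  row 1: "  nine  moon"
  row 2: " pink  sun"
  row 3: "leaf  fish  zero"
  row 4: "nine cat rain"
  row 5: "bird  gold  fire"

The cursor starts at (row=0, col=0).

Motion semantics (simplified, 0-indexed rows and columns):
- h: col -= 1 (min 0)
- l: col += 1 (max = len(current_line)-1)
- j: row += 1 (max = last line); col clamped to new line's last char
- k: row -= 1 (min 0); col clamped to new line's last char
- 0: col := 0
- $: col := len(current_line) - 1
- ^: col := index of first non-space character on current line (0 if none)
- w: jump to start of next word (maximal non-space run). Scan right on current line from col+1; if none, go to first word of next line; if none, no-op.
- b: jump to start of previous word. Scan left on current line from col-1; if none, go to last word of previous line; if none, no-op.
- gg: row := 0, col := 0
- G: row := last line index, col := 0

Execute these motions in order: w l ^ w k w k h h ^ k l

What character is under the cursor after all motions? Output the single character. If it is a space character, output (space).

Answer: k

Derivation:
After 1 (w): row=0 col=5 char='f'
After 2 (l): row=0 col=6 char='i'
After 3 (^): row=0 col=0 char='s'
After 4 (w): row=0 col=5 char='f'
After 5 (k): row=0 col=5 char='f'
After 6 (w): row=0 col=10 char='s'
After 7 (k): row=0 col=10 char='s'
After 8 (h): row=0 col=9 char='_'
After 9 (h): row=0 col=8 char='e'
After 10 (^): row=0 col=0 char='s'
After 11 (k): row=0 col=0 char='s'
After 12 (l): row=0 col=1 char='k'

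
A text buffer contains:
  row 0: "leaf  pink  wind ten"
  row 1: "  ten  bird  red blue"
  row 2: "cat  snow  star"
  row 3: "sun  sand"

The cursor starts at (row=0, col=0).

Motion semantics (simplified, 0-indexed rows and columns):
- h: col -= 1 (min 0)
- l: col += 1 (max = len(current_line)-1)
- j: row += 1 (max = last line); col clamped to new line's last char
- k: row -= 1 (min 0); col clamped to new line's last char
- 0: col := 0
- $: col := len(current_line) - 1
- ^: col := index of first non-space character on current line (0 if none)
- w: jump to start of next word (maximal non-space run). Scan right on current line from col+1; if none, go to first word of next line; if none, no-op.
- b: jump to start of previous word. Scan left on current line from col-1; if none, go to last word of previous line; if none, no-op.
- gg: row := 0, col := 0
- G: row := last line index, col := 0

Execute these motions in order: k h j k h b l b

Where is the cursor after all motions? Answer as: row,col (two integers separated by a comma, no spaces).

After 1 (k): row=0 col=0 char='l'
After 2 (h): row=0 col=0 char='l'
After 3 (j): row=1 col=0 char='_'
After 4 (k): row=0 col=0 char='l'
After 5 (h): row=0 col=0 char='l'
After 6 (b): row=0 col=0 char='l'
After 7 (l): row=0 col=1 char='e'
After 8 (b): row=0 col=0 char='l'

Answer: 0,0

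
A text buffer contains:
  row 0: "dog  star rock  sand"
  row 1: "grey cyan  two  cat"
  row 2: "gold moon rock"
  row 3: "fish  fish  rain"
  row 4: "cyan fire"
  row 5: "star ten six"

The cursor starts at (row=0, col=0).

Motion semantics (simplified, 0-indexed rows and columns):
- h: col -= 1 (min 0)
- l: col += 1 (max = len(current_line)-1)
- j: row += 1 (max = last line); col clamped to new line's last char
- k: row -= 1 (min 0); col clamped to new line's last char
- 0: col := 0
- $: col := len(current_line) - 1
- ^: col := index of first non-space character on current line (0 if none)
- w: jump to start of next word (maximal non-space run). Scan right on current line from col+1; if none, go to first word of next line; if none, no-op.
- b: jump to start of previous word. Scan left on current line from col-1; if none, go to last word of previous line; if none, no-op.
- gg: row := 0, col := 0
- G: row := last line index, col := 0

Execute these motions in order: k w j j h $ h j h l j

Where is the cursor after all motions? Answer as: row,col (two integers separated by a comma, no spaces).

After 1 (k): row=0 col=0 char='d'
After 2 (w): row=0 col=5 char='s'
After 3 (j): row=1 col=5 char='c'
After 4 (j): row=2 col=5 char='m'
After 5 (h): row=2 col=4 char='_'
After 6 ($): row=2 col=13 char='k'
After 7 (h): row=2 col=12 char='c'
After 8 (j): row=3 col=12 char='r'
After 9 (h): row=3 col=11 char='_'
After 10 (l): row=3 col=12 char='r'
After 11 (j): row=4 col=8 char='e'

Answer: 4,8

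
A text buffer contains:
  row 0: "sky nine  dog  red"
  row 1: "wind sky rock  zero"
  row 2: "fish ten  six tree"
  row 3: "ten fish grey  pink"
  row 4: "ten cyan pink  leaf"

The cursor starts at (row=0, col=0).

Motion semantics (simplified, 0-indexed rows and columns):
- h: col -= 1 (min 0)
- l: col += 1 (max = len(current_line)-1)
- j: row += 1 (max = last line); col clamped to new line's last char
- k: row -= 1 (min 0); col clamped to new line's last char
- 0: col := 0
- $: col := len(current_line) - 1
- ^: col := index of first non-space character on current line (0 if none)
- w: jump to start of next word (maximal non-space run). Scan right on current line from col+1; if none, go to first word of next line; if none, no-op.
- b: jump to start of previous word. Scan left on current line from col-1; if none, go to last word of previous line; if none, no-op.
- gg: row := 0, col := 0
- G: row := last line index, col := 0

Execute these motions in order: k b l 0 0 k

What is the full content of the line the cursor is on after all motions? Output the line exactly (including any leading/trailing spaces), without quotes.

After 1 (k): row=0 col=0 char='s'
After 2 (b): row=0 col=0 char='s'
After 3 (l): row=0 col=1 char='k'
After 4 (0): row=0 col=0 char='s'
After 5 (0): row=0 col=0 char='s'
After 6 (k): row=0 col=0 char='s'

Answer: sky nine  dog  red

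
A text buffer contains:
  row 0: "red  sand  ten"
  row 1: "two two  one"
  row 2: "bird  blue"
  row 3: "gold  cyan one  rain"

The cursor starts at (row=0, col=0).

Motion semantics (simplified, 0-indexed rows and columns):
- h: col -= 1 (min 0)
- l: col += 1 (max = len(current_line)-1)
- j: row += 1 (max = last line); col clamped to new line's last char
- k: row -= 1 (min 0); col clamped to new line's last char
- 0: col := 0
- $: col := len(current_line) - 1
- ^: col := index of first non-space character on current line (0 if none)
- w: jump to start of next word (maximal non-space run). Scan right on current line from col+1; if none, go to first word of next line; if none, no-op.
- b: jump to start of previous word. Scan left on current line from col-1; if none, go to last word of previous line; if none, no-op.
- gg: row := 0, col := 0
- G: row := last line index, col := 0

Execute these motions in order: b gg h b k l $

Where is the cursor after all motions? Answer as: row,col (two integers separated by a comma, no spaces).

After 1 (b): row=0 col=0 char='r'
After 2 (gg): row=0 col=0 char='r'
After 3 (h): row=0 col=0 char='r'
After 4 (b): row=0 col=0 char='r'
After 5 (k): row=0 col=0 char='r'
After 6 (l): row=0 col=1 char='e'
After 7 ($): row=0 col=13 char='n'

Answer: 0,13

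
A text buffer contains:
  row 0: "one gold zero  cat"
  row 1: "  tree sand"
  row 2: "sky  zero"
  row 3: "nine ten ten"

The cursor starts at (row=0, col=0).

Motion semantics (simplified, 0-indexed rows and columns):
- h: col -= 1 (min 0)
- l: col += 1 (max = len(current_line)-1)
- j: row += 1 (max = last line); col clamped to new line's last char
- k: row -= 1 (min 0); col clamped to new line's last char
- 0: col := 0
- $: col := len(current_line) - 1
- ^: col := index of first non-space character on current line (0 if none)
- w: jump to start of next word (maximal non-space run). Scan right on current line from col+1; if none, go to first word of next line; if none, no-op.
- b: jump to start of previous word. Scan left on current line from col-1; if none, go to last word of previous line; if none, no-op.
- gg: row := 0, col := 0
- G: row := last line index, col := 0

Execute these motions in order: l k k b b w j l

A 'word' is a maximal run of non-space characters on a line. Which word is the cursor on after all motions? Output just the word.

Answer: tree

Derivation:
After 1 (l): row=0 col=1 char='n'
After 2 (k): row=0 col=1 char='n'
After 3 (k): row=0 col=1 char='n'
After 4 (b): row=0 col=0 char='o'
After 5 (b): row=0 col=0 char='o'
After 6 (w): row=0 col=4 char='g'
After 7 (j): row=1 col=4 char='e'
After 8 (l): row=1 col=5 char='e'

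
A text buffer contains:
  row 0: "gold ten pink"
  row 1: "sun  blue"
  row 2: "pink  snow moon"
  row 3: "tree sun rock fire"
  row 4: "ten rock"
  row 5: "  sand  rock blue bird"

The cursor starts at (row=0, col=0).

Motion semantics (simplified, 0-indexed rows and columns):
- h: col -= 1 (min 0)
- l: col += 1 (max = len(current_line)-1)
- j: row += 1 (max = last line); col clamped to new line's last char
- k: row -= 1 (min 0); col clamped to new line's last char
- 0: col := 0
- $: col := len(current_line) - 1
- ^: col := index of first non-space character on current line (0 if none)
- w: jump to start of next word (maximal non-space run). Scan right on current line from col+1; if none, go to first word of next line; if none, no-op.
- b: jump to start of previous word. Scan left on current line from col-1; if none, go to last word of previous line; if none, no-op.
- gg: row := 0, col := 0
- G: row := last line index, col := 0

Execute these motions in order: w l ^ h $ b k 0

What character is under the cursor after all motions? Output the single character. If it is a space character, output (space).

Answer: g

Derivation:
After 1 (w): row=0 col=5 char='t'
After 2 (l): row=0 col=6 char='e'
After 3 (^): row=0 col=0 char='g'
After 4 (h): row=0 col=0 char='g'
After 5 ($): row=0 col=12 char='k'
After 6 (b): row=0 col=9 char='p'
After 7 (k): row=0 col=9 char='p'
After 8 (0): row=0 col=0 char='g'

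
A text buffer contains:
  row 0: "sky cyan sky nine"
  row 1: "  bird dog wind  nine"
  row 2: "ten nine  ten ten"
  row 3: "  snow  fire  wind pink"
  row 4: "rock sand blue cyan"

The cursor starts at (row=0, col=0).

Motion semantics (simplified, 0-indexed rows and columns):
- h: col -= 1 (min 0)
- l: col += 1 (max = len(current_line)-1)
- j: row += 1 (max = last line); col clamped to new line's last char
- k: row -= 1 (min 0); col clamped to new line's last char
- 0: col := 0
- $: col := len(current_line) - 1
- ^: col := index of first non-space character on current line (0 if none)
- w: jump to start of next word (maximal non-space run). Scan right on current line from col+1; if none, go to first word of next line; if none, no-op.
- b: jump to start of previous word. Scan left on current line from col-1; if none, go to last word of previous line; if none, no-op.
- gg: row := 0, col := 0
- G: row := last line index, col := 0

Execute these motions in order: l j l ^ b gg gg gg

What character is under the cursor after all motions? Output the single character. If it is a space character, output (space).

After 1 (l): row=0 col=1 char='k'
After 2 (j): row=1 col=1 char='_'
After 3 (l): row=1 col=2 char='b'
After 4 (^): row=1 col=2 char='b'
After 5 (b): row=0 col=13 char='n'
After 6 (gg): row=0 col=0 char='s'
After 7 (gg): row=0 col=0 char='s'
After 8 (gg): row=0 col=0 char='s'

Answer: s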